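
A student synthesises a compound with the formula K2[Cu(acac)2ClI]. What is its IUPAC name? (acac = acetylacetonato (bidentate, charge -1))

potassium bis(acetylacetonato)chloroiodocuprate(II)

The 2 potassium counter-ions carry a total charge of +2, so each complex ion is 2−.
Ligand charges: 2×acetylacetonato (-1 each), 1×iodo (-1 each), 1×chloro (-1 each); total -4. So Cu + (-4) = 2−, giving Cu = +2.
Ligands are named alphabetically: acetylacetonato before chloro before iodo.
The complex ion is anionic, so copper takes the -ate form cuprate(II).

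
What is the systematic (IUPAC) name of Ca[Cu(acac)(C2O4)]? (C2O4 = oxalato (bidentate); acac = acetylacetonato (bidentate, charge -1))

calcium (acetylacetonato)oxalatocuprate(I)

The 1 calcium counter-ion carries a total charge of +2, so each complex ion is 2−.
Ligand charges: 1×oxalato (-2 each), 1×acetylacetonato (-1 each); total -3. So Cu + (-3) = 2−, giving Cu = +1.
The complex ion is anionic, so copper takes the -ate form cuprate(I).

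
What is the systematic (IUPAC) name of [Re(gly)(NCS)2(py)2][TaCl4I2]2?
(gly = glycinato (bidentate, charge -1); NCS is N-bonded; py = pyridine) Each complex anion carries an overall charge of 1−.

(glycinato)diisothiocyanatobis(pyridine)rhenium(V) tetrachlorodiiodotantalate(V)

The complex anion is given as 1−; its ligand charges sum to -6, so Ta = +5.
With 2 anions per cation, the cation must be 2×1 = 2+.
Cation: ligand charges sum to -3; for the ion to be 2+, Re = +5.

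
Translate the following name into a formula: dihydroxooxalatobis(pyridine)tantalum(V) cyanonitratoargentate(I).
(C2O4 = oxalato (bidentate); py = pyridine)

Cation [Ta…]: ligand charges -4, Ta(V) ⇒ ion charge 1+.
Anion [Ag…]: ligand charges -2, Ag(I) ⇒ ion charge 1−.
One 1+ cation balances one 1− anion.

[Ta(C2O4)(OH)2(py)2][Ag(CN)(NO3)]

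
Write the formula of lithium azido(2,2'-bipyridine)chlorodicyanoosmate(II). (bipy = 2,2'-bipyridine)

Ligands: 1 chloro (Cl, -1), 1 2,2'-bipyridine (bipy, neutral), 2 cyano (CN, -1), 1 azido (N3, -1). Ligand charge sum = -4.
With Os in oxidation state +2, the complex ion is [Os...]^2−.
Charge balance with lithium (+1) requires 1 complex ion per 2 lithium.

Li2[Os(bipy)Cl(CN)2(N3)]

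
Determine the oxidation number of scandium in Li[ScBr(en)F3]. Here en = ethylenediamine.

1 lithium outside the brackets (+1 each) → the complex ion is 1−.
Ligand charges: 1×en neutral; 3×F = -3; 1×Br = -1; sum -4.
Sc + (-4) = 1− ⇒ Sc is +3.

+3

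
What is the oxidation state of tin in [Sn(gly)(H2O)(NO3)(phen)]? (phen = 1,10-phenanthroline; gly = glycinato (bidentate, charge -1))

No counter-ion: the bracketed complex is neutral.
Ligand charges: 1×H2O neutral; 1×phen neutral; 1×NO3 = -1; 1×gly = -1; sum -2.
Sn + (-2) = 0 ⇒ Sn is +2.

+2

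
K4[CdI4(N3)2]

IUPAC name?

The 4 potassium counter-ions carry a total charge of +4, so each complex ion is 4−.
Ligand charges: 2×azido (-1 each), 4×iodo (-1 each); total -6. So Cd + (-6) = 4−, giving Cd = +2.
The complex ion is anionic, so cadmium takes the -ate form cadmate(II).

potassium diazidotetraiodocadmate(II)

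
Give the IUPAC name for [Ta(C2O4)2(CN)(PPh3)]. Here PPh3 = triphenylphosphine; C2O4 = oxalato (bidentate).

cyanodioxalato(triphenylphosphine)tantalum(V)

There is no counter-ion, so the complex is neutral overall.
Ligand charges: 1×triphenylphosphine (neutral), 2×oxalato (-2 each), 1×cyano (-1 each); total -5. So Ta + (-5) = 0, giving Ta = +5.
Ligands are named alphabetically: cyano before oxalato before triphenylphosphine.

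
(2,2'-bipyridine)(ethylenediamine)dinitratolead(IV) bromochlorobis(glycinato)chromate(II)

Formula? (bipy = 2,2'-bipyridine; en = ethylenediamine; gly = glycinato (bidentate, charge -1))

Cation [Pb…]: ligand charges -2, Pb(IV) ⇒ ion charge 2+.
Anion [Cr…]: ligand charges -4, Cr(II) ⇒ ion charge 2−.
One 2+ cation balances one 2− anion.

[Pb(bipy)(en)(NO3)2][CrBrCl(gly)2]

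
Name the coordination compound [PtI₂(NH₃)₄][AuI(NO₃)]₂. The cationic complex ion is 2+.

tetraamminediiodoplatinum(IV) iodonitratoaurate(I)

Both ions are complex: the cation is named first with the plain metal name, the anion second with the -ate form; each ion's ligands are alphabetised independently.
The complex cation is given as 2+; its ligand charges sum to -2, so Pt = +4.
With 2 anions per cation, each anion must be 2/2 = 1−.
Anion: ligand charges sum to -2; for the ion to be 1−, Au = +1.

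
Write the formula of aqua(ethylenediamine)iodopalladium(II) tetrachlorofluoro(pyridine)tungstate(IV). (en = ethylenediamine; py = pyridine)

Cation [Pd…]: ligand charges -1, Pd(II) ⇒ ion charge 1+.
Anion [W…]: ligand charges -5, W(IV) ⇒ ion charge 1−.
One 1+ cation balances one 1− anion.

[Pd(en)(H2O)I][WCl4F(py)]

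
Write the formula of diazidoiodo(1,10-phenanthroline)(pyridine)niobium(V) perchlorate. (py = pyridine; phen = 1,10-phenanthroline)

[NbI(N3)2(phen)(py)](ClO4)2

Ligands: 1 pyridine (py, neutral), 1 1,10-phenanthroline (phen, neutral), 2 azido (N3, -1), 1 iodo (I, -1). Ligand charge sum = -3.
With Nb in oxidation state +5, the complex ion is [Nb...]^2+.
Charge balance with perchlorate (-1) requires 1 complex ion per 2 perchlorate.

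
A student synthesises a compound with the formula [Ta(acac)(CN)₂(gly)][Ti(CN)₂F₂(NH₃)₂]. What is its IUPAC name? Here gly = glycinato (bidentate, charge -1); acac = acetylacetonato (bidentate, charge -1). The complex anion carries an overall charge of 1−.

(acetylacetonato)dicyano(glycinato)tantalum(V) diamminedicyanodifluorotitanate(III)

Both ions are complex: the cation is named first with the plain metal name, the anion second with the -ate form; each ion's ligands are alphabetised independently.
The complex anion is given as 1−; its ligand charges sum to -4, so Ti = +3.
A 1:1 salt means the cation carries the equal and opposite charge, 1+.
Cation: ligand charges sum to -4; for the ion to be 1+, Ta = +5.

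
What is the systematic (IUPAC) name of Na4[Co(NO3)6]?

The 4 sodium counter-ions carry a total charge of +4, so each complex ion is 4−.
Ligand charges: 6×nitrato (-1 each); total -6. So Co + (-6) = 4−, giving Co = +2.
The complex ion is anionic, so cobalt takes the -ate form cobaltate(II).

sodium hexanitratocobaltate(II)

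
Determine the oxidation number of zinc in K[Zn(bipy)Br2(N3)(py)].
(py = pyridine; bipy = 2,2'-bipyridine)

+2

1 potassium outside the brackets (+1 each) → the complex ion is 1−.
Ligand charges: 1×py neutral; 2×Br = -2; 1×bipy neutral; 1×N3 = -1; sum -3.
Zn + (-3) = 1− ⇒ Zn is +2.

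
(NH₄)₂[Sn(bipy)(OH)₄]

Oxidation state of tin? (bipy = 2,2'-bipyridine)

+2

2 ammonium outside the brackets (+1 each) → the complex ion is 2−.
Ligand charges: 1×bipy neutral; 4×OH = -4; sum -4.
Sn + (-4) = 2− ⇒ Sn is +2.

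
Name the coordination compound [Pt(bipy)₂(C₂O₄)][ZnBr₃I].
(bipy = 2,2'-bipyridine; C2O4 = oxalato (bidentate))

bis(2,2'-bipyridine)oxalatoplatinum(IV) tribromoiodozincate(II)

Zinc is always +2 in its complexes; the anion's ligand charges sum to -4, so the complex anion is 2−.
A 1:1 salt means the cation carries the equal and opposite charge, 2+.
Cation: ligand charges sum to -2; for the ion to be 2+, Pt = +4.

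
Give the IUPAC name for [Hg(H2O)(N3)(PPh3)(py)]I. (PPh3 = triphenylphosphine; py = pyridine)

The 1 iodide counter-ion carries a total charge of -1, so each complex ion is 1+.
Ligand charges: 1×triphenylphosphine (neutral), 1×azido (-1 each), 1×aqua (neutral), 1×pyridine (neutral); total -1. So Hg + (-1) = 1+, giving Hg = +2.
Ligands are named alphabetically: aqua before azido before pyridine before triphenylphosphine.

aquaazido(pyridine)(triphenylphosphine)mercury(II) iodide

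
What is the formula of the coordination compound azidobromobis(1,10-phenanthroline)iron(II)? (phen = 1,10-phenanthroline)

Ligands: 2 1,10-phenanthroline (phen, neutral), 1 azido (N3, -1), 1 bromo (Br, -1). Ligand charge sum = -2.
With Fe in oxidation state +2, the complex ion is [Fe...].

[FeBr(N3)(phen)2]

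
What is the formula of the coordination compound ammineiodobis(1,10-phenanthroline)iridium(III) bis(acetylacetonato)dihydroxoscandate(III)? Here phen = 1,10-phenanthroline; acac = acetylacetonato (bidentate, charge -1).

[IrI(NH3)(phen)2][Sc(acac)2(OH)2]2

Cation [Ir…]: ligand charges -1, Ir(III) ⇒ ion charge 2+.
Anion [Sc…]: ligand charges -4, Sc(III) ⇒ ion charge 1−.
One 2+ cation requires 2 of the 1− anion.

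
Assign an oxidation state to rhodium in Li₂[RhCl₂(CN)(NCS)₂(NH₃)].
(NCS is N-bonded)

+3

2 lithium outside the brackets (+1 each) → the complex ion is 2−.
Ligand charges: 1×NH3 neutral; 2×NCS = -2; 1×CN = -1; 2×Cl = -2; sum -5.
Rh + (-5) = 2− ⇒ Rh is +3.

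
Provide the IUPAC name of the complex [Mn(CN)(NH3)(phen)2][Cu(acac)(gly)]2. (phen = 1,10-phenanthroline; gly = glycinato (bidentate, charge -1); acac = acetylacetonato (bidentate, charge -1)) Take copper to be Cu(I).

amminecyanobis(1,10-phenanthroline)manganese(III) (acetylacetonato)(glycinato)cuprate(I)

Cu is given as +1; the anion's ligand charges sum to -2, so the complex anion is 1−.
With 2 anions per cation, the cation must be 2×1 = 2+.
Cation: ligand charges sum to -1; for the ion to be 2+, Mn = +3.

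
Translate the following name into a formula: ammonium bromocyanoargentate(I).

NH4[AgBr(CN)]

Ligands: 1 cyano (CN, -1), 1 bromo (Br, -1). Ligand charge sum = -2.
Charge balance with ammonium (+1) requires 1 complex ion per 1 ammonium.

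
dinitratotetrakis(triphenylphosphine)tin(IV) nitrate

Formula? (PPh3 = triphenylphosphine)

Ligands: 2 nitrato (NO3, -1), 4 triphenylphosphine (PPh3, neutral). Ligand charge sum = -2.
With Sn in oxidation state +4, the complex ion is [Sn...]^2+.
Charge balance with nitrate (-1) requires 1 complex ion per 2 nitrate.

[Sn(NO3)2(PPh3)4](NO3)2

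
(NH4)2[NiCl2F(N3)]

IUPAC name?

ammonium azidodichlorofluoronickelate(II)

The 2 ammonium counter-ions carry a total charge of +2, so each complex ion is 2−.
Ligand charges: 1×azido (-1 each), 1×fluoro (-1 each), 2×chloro (-1 each); total -4. So Ni + (-4) = 2−, giving Ni = +2.
Ligands are named alphabetically: azido before chloro before fluoro.
The complex ion is anionic, so nickel takes the -ate form nickelate(II).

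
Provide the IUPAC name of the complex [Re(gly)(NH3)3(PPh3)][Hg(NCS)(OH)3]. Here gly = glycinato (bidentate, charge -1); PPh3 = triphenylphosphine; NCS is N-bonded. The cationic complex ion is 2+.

Both ions are complex: the cation is named first with the plain metal name, the anion second with the -ate form; each ion's ligands are alphabetised independently.
The complex cation is given as 2+; its ligand charges sum to -1, so Re = +3.
A 1:1 salt means the anion carries the equal and opposite charge, 2−.
Anion: ligand charges sum to -4; for the ion to be 2−, Hg = +2.

triammine(glycinato)(triphenylphosphine)rhenium(III) trihydroxoisothiocyanatomercurate(II)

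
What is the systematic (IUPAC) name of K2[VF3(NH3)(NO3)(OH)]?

potassium amminetrifluorohydroxonitratovanadate(III)

The 2 potassium counter-ions carry a total charge of +2, so each complex ion is 2−.
Ligand charges: 1×hydroxo (-1 each), 3×fluoro (-1 each), 1×nitrato (-1 each), 1×ammine (neutral); total -5. So V + (-5) = 2−, giving V = +3.
Ligands are named alphabetically: ammine before fluoro before hydroxo before nitrato.
The complex ion is anionic, so vanadium takes the -ate form vanadate(III).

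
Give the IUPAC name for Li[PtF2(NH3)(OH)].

lithium amminedifluorohydroxoplatinate(II)

The 1 lithium counter-ion carries a total charge of +1, so each complex ion is 1−.
Ligand charges: 2×fluoro (-1 each), 1×hydroxo (-1 each), 1×ammine (neutral); total -3. So Pt + (-3) = 1−, giving Pt = +2.
Ligands are named alphabetically: ammine before fluoro before hydroxo.
The complex ion is anionic, so platinum takes the -ate form platinate(II).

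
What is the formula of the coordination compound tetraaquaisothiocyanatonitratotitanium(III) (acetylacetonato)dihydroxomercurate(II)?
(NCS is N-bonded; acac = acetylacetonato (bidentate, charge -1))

[Ti(H2O)4(NCS)(NO3)][Hg(acac)(OH)2]

Cation [Ti…]: ligand charges -2, Ti(III) ⇒ ion charge 1+.
Anion [Hg…]: ligand charges -3, Hg(II) ⇒ ion charge 1−.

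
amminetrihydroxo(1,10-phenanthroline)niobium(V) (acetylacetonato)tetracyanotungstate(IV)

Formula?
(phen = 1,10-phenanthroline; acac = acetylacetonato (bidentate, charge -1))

[Nb(NH3)(OH)3(phen)][W(acac)(CN)4]2

Cation [Nb…]: ligand charges -3, Nb(V) ⇒ ion charge 2+.
Anion [W…]: ligand charges -5, W(IV) ⇒ ion charge 1−.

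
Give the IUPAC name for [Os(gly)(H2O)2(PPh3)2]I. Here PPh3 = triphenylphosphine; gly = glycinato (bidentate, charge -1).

diaqua(glycinato)bis(triphenylphosphine)osmium(II) iodide

The 1 iodide counter-ion carries a total charge of -1, so each complex ion is 1+.
Ligand charges: 2×triphenylphosphine (neutral), 1×glycinato (-1 each), 2×aqua (neutral); total -1. So Os + (-1) = 1+, giving Os = +2.
Ligands are named alphabetically: aqua before glycinato before triphenylphosphine.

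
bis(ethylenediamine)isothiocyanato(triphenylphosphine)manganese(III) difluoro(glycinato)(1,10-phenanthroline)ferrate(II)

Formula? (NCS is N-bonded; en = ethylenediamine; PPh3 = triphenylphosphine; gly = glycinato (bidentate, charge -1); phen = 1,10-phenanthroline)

[Mn(en)2(NCS)(PPh3)][FeF2(gly)(phen)]2

Cation [Mn…]: ligand charges -1, Mn(III) ⇒ ion charge 2+.
Anion [Fe…]: ligand charges -3, Fe(II) ⇒ ion charge 1−.
One 2+ cation requires 2 of the 1− anion.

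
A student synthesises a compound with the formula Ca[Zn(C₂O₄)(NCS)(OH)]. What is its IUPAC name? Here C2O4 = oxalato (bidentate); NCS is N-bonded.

calcium hydroxoisothiocyanatooxalatozincate(II)

The 1 calcium counter-ion carries a total charge of +2, so each complex ion is 2−.
Ligand charges: 1×oxalato (-2 each), 1×hydroxo (-1 each), 1×isothiocyanato (-1 each); total -4. So Zn + (-4) = 2−, giving Zn = +2.
The complex ion is anionic, so zinc takes the -ate form zincate(II).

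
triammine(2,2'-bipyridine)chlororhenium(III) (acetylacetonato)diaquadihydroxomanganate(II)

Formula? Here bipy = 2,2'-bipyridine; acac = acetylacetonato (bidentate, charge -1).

[Re(bipy)Cl(NH3)3][Mn(acac)(H2O)2(OH)2]2

Cation [Re…]: ligand charges -1, Re(III) ⇒ ion charge 2+.
Anion [Mn…]: ligand charges -3, Mn(II) ⇒ ion charge 1−.
One 2+ cation requires 2 of the 1− anion.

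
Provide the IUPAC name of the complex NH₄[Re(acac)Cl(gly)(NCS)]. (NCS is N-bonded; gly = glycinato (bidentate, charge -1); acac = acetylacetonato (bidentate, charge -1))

ammonium (acetylacetonato)chloro(glycinato)isothiocyanatorhenate(III)

The 1 ammonium counter-ion carries a total charge of +1, so each complex ion is 1−.
Ligand charges: 1×chloro (-1 each), 1×isothiocyanato (-1 each), 1×glycinato (-1 each), 1×acetylacetonato (-1 each); total -4. So Re + (-4) = 1−, giving Re = +3.
Ligands are named alphabetically: acetylacetonato before chloro before glycinato before isothiocyanato.
The complex ion is anionic, so rhenium takes the -ate form rhenate(III).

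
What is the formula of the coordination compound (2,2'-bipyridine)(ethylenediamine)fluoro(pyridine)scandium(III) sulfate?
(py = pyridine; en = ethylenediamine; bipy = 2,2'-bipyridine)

Ligands: 1 pyridine (py, neutral), 1 ethylenediamine (en, neutral), 1 fluoro (F, -1), 1 2,2'-bipyridine (bipy, neutral). Ligand charge sum = -1.
With Sc in oxidation state +3, the complex ion is [Sc...]^2+.
Charge balance with sulfate (-2) requires 1 complex ion per 1 sulfate.

[Sc(bipy)(en)F(py)]SO4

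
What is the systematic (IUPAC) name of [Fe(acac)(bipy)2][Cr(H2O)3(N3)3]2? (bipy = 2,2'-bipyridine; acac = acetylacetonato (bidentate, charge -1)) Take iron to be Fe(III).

(acetylacetonato)bis(2,2'-bipyridine)iron(III) triaquatriazidochromate(II)

Both ions are complex: the cation is named first with the plain metal name, the anion second with the -ate form; each ion's ligands are alphabetised independently.
Fe is given as +3; the cation's ligand charges sum to -1, so the complex cation is 2+.
With 2 anions per cation, each anion must be 2/2 = 1−.
Anion: ligand charges sum to -3; for the ion to be 1−, Cr = +2.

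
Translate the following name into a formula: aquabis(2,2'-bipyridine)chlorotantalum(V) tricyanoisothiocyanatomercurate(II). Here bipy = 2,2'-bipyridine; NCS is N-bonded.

[Ta(bipy)2Cl(H2O)][Hg(CN)3(NCS)]2

Cation [Ta…]: ligand charges -1, Ta(V) ⇒ ion charge 4+.
Anion [Hg…]: ligand charges -4, Hg(II) ⇒ ion charge 2−.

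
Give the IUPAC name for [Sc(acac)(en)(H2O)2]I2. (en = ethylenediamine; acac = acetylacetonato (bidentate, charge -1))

The 2 iodide counter-ions carry a total charge of -2, so each complex ion is 2+.
Ligand charges: 1×ethylenediamine (neutral), 1×acetylacetonato (-1 each), 2×aqua (neutral); total -1. So Sc + (-1) = 2+, giving Sc = +3.
Ligands are named alphabetically: acetylacetonato before aqua before ethylenediamine.

(acetylacetonato)diaqua(ethylenediamine)scandium(III) iodide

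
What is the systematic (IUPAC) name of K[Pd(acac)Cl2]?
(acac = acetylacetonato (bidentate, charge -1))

The 1 potassium counter-ion carries a total charge of +1, so each complex ion is 1−.
Ligand charges: 1×acetylacetonato (-1 each), 2×chloro (-1 each); total -3. So Pd + (-3) = 1−, giving Pd = +2.
The complex ion is anionic, so palladium takes the -ate form palladate(II).

potassium (acetylacetonato)dichloropalladate(II)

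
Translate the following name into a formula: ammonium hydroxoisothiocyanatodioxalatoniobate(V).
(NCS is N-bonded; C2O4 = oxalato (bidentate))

Ligands: 1 isothiocyanato (NCS, -1), 2 oxalato (C2O4, -2), 1 hydroxo (OH, -1). Ligand charge sum = -6.
Charge balance with ammonium (+1) requires 1 complex ion per 1 ammonium.

NH4[Nb(C2O4)2(NCS)(OH)]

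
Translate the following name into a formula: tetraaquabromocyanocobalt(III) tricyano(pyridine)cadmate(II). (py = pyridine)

[CoBr(CN)(H2O)4][Cd(CN)3(py)]

Cation [Co…]: ligand charges -2, Co(III) ⇒ ion charge 1+.
Anion [Cd…]: ligand charges -3, Cd(II) ⇒ ion charge 1−.
One 1+ cation balances one 1− anion.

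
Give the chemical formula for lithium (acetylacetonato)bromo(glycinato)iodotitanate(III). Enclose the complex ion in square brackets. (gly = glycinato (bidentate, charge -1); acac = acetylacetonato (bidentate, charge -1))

Ligands: 1 bromo (Br, -1), 1 iodo (I, -1), 1 glycinato (gly, -1), 1 acetylacetonato (acac, -1). Ligand charge sum = -4.
With Ti in oxidation state +3, the complex ion is [Ti...]^1−.
Charge balance with lithium (+1) requires 1 complex ion per 1 lithium.

Li[Ti(acac)Br(gly)I]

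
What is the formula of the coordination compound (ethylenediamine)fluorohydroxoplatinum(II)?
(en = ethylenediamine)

[Pt(en)F(OH)]

Ligands: 1 ethylenediamine (en, neutral), 1 hydroxo (OH, -1), 1 fluoro (F, -1). Ligand charge sum = -2.
With Pt in oxidation state +2, the complex ion is [Pt...].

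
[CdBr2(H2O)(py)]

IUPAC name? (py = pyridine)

There is no counter-ion, so the complex is neutral overall.
Ligand charges: 1×pyridine (neutral), 2×bromo (-1 each), 1×aqua (neutral); total -2. So Cd + (-2) = 0, giving Cd = +2.
Ligands are named alphabetically: aqua before bromo before pyridine.

aquadibromo(pyridine)cadmium(II)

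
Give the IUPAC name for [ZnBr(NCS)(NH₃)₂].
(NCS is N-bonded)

There is no counter-ion, so the complex is neutral overall.
Ligand charges: 2×ammine (neutral), 1×isothiocyanato (-1 each), 1×bromo (-1 each); total -2. So Zn + (-2) = 0, giving Zn = +2.
Ligands are named alphabetically: ammine before bromo before isothiocyanato.

diamminebromoisothiocyanatozinc(II)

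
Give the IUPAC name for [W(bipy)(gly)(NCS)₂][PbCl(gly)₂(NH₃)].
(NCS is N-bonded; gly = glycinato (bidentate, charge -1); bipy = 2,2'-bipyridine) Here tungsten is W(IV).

(2,2'-bipyridine)(glycinato)diisothiocyanatotungsten(IV) amminechlorobis(glycinato)plumbate(II)

Both ions are complex: the cation is named first with the plain metal name, the anion second with the -ate form; each ion's ligands are alphabetised independently.
W is given as +4; the cation's ligand charges sum to -3, so the complex cation is 1+.
A 1:1 salt means the anion carries the equal and opposite charge, 1−.
Anion: ligand charges sum to -3; for the ion to be 1−, Pb = +2.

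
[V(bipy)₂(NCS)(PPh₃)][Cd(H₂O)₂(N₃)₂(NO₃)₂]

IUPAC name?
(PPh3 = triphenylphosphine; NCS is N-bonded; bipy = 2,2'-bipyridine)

bis(2,2'-bipyridine)isothiocyanato(triphenylphosphine)vanadium(III) diaquadiazidodinitratocadmate(II)

Cadmium is always +2 in its complexes; the anion's ligand charges sum to -4, so the complex anion is 2−.
A 1:1 salt means the cation carries the equal and opposite charge, 2+.
Cation: ligand charges sum to -1; for the ion to be 2+, V = +3.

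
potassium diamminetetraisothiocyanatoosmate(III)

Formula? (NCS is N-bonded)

Ligands: 4 isothiocyanato (NCS, -1), 2 ammine (NH3, neutral). Ligand charge sum = -4.
With Os in oxidation state +3, the complex ion is [Os...]^1−.
Charge balance with potassium (+1) requires 1 complex ion per 1 potassium.

K[Os(NCS)4(NH3)2]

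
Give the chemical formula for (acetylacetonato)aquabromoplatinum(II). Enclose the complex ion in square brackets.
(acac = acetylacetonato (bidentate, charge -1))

Ligands: 1 bromo (Br, -1), 1 acetylacetonato (acac, -1), 1 aqua (H2O, neutral). Ligand charge sum = -2.
With Pt in oxidation state +2, the complex ion is [Pt...].

[Pt(acac)Br(H2O)]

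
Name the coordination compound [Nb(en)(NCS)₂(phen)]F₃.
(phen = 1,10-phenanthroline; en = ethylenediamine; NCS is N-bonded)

(ethylenediamine)diisothiocyanato(1,10-phenanthroline)niobium(V) fluoride

The 3 fluoride counter-ions carry a total charge of -3, so each complex ion is 3+.
Ligand charges: 1×1,10-phenanthroline (neutral), 1×ethylenediamine (neutral), 2×isothiocyanato (-1 each); total -2. So Nb + (-2) = 3+, giving Nb = +5.
Ligands are named alphabetically: ethylenediamine before isothiocyanato before phenanthroline.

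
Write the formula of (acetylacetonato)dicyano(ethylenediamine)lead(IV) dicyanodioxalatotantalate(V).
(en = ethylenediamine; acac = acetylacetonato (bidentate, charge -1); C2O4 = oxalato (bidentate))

[Pb(acac)(CN)2(en)][Ta(C2O4)2(CN)2]

Cation [Pb…]: ligand charges -3, Pb(IV) ⇒ ion charge 1+.
Anion [Ta…]: ligand charges -6, Ta(V) ⇒ ion charge 1−.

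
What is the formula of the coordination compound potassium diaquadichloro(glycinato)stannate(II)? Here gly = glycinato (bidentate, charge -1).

Ligands: 1 glycinato (gly, -1), 2 aqua (H2O, neutral), 2 chloro (Cl, -1). Ligand charge sum = -3.
With Sn in oxidation state +2, the complex ion is [Sn...]^1−.
Charge balance with potassium (+1) requires 1 complex ion per 1 potassium.

K[SnCl2(gly)(H2O)2]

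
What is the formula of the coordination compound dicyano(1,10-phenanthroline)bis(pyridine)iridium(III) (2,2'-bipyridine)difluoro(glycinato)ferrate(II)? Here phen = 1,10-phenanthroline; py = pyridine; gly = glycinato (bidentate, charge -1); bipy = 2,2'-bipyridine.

Cation [Ir…]: ligand charges -2, Ir(III) ⇒ ion charge 1+.
Anion [Fe…]: ligand charges -3, Fe(II) ⇒ ion charge 1−.

[Ir(CN)2(phen)(py)2][Fe(bipy)F2(gly)]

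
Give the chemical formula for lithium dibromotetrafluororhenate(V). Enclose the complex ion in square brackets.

Li[ReBr2F4]

Ligands: 2 bromo (Br, -1), 4 fluoro (F, -1). Ligand charge sum = -6.
Charge balance with lithium (+1) requires 1 complex ion per 1 lithium.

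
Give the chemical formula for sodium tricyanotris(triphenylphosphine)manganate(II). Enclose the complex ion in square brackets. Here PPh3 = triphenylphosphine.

Ligands: 3 cyano (CN, -1), 3 triphenylphosphine (PPh3, neutral). Ligand charge sum = -3.
With Mn in oxidation state +2, the complex ion is [Mn...]^1−.
Charge balance with sodium (+1) requires 1 complex ion per 1 sodium.

Na[Mn(CN)3(PPh3)3]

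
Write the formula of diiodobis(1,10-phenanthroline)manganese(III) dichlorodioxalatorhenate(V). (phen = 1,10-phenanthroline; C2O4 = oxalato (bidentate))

Cation [Mn…]: ligand charges -2, Mn(III) ⇒ ion charge 1+.
Anion [Re…]: ligand charges -6, Re(V) ⇒ ion charge 1−.
One 1+ cation balances one 1− anion.

[MnI2(phen)2][Re(C2O4)2Cl2]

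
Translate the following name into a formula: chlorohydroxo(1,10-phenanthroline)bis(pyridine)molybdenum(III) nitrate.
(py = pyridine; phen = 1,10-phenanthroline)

Ligands: 2 pyridine (py, neutral), 1 1,10-phenanthroline (phen, neutral), 1 chloro (Cl, -1), 1 hydroxo (OH, -1). Ligand charge sum = -2.
With Mo in oxidation state +3, the complex ion is [Mo...]^1+.
Charge balance with nitrate (-1) requires 1 complex ion per 1 nitrate.

[MoCl(OH)(phen)(py)2]NO3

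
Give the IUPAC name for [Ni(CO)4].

tetracarbonylnickel(0)

There is no counter-ion, so the complex is neutral overall.
Ligand charges: 4×carbonyl (neutral); total 0. So Ni + (0) = 0, giving Ni = 0.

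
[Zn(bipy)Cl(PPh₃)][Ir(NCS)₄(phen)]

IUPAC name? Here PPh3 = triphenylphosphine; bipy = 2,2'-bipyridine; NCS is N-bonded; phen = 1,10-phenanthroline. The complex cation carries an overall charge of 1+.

Both ions are complex: the cation is named first with the plain metal name, the anion second with the -ate form; each ion's ligands are alphabetised independently.
The complex cation is given as 1+; its ligand charges sum to -1, so Zn = +2.
A 1:1 salt means the anion carries the equal and opposite charge, 1−.
Anion: ligand charges sum to -4; for the ion to be 1−, Ir = +3.

(2,2'-bipyridine)chloro(triphenylphosphine)zinc(II) tetraisothiocyanato(1,10-phenanthroline)iridate(III)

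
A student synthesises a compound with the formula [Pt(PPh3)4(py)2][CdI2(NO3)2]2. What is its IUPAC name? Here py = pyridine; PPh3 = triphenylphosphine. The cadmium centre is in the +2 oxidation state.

Cd is given as +2; the anion's ligand charges sum to -4, so the complex anion is 2−.
With 2 anions per cation, the cation must be 2×2 = 4+.
Cation: ligand charges sum to 0; for the ion to be 4+, Pt = +4.

bis(pyridine)tetrakis(triphenylphosphine)platinum(IV) diiododinitratocadmate(II)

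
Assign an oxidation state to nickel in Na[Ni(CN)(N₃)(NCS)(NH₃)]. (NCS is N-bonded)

1 sodium outside the brackets (+1 each) → the complex ion is 1−.
Ligand charges: 1×NCS = -1; 1×N3 = -1; 1×CN = -1; 1×NH3 neutral; sum -3.
Ni + (-3) = 1− ⇒ Ni is +2.

+2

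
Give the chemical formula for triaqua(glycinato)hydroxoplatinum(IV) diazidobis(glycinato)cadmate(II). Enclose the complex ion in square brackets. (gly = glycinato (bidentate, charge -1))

[Pt(gly)(H2O)3(OH)][Cd(gly)2(N3)2]

Cation [Pt…]: ligand charges -2, Pt(IV) ⇒ ion charge 2+.
Anion [Cd…]: ligand charges -4, Cd(II) ⇒ ion charge 2−.
One 2+ cation balances one 2− anion.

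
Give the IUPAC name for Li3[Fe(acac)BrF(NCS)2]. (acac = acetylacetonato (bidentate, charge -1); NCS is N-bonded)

lithium (acetylacetonato)bromofluorodiisothiocyanatoferrate(II)

The 3 lithium counter-ions carry a total charge of +3, so each complex ion is 3−.
Ligand charges: 1×bromo (-1 each), 1×acetylacetonato (-1 each), 2×isothiocyanato (-1 each), 1×fluoro (-1 each); total -5. So Fe + (-5) = 3−, giving Fe = +2.
Ligands are named alphabetically: acetylacetonato before bromo before fluoro before isothiocyanato.
The complex ion is anionic, so iron takes the -ate form ferrate(II).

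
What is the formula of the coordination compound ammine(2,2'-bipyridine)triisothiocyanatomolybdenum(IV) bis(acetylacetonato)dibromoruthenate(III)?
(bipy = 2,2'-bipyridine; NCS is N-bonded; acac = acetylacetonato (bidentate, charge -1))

[Mo(bipy)(NCS)3(NH3)][Ru(acac)2Br2]

Cation [Mo…]: ligand charges -3, Mo(IV) ⇒ ion charge 1+.
Anion [Ru…]: ligand charges -4, Ru(III) ⇒ ion charge 1−.
One 1+ cation balances one 1− anion.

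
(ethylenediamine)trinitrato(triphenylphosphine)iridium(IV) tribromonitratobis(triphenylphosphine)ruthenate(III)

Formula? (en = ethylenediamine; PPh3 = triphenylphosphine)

[Ir(en)(NO3)3(PPh3)][RuBr3(NO3)(PPh3)2]

Cation [Ir…]: ligand charges -3, Ir(IV) ⇒ ion charge 1+.
Anion [Ru…]: ligand charges -4, Ru(III) ⇒ ion charge 1−.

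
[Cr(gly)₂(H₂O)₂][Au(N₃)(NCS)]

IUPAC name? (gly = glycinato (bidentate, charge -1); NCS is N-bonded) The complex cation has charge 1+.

The complex cation is given as 1+; its ligand charges sum to -2, so Cr = +3.
A 1:1 salt means the anion carries the equal and opposite charge, 1−.
Anion: ligand charges sum to -2; for the ion to be 1−, Au = +1.

diaquabis(glycinato)chromium(III) azidoisothiocyanatoaurate(I)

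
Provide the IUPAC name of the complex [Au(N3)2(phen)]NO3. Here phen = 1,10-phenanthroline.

diazido(1,10-phenanthroline)gold(III) nitrate

The 1 nitrate counter-ion carries a total charge of -1, so each complex ion is 1+.
Ligand charges: 2×azido (-1 each), 1×1,10-phenanthroline (neutral); total -2. So Au + (-2) = 1+, giving Au = +3.
Ligands are named alphabetically: azido before phenanthroline.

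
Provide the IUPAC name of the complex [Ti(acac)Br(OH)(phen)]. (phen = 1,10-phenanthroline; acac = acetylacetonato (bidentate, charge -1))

There is no counter-ion, so the complex is neutral overall.
Ligand charges: 1×hydroxo (-1 each), 1×bromo (-1 each), 1×1,10-phenanthroline (neutral), 1×acetylacetonato (-1 each); total -3. So Ti + (-3) = 0, giving Ti = +3.
Ligands are named alphabetically: acetylacetonato before bromo before hydroxo before phenanthroline.

(acetylacetonato)bromohydroxo(1,10-phenanthroline)titanium(III)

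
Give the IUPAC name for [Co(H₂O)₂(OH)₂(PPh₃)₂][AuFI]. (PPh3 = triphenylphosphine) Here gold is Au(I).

Both ions are complex: the cation is named first with the plain metal name, the anion second with the -ate form; each ion's ligands are alphabetised independently.
Au is given as +1; the anion's ligand charges sum to -2, so the complex anion is 1−.
A 1:1 salt means the cation carries the equal and opposite charge, 1+.
Cation: ligand charges sum to -2; for the ion to be 1+, Co = +3.

diaquadihydroxobis(triphenylphosphine)cobalt(III) fluoroiodoaurate(I)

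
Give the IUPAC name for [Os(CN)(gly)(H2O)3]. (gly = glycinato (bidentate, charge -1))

There is no counter-ion, so the complex is neutral overall.
Ligand charges: 3×aqua (neutral), 1×glycinato (-1 each), 1×cyano (-1 each); total -2. So Os + (-2) = 0, giving Os = +2.
Ligands are named alphabetically: aqua before cyano before glycinato.

triaquacyano(glycinato)osmium(II)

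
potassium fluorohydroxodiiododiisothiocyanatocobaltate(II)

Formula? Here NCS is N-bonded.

K4[CoFI2(NCS)2(OH)]

Ligands: 2 isothiocyanato (NCS, -1), 1 hydroxo (OH, -1), 2 iodo (I, -1), 1 fluoro (F, -1). Ligand charge sum = -6.
Charge balance with potassium (+1) requires 1 complex ion per 4 potassium.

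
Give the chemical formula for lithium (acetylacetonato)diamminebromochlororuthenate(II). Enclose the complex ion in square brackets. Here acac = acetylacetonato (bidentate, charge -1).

Li[Ru(acac)BrCl(NH3)2]

Ligands: 1 chloro (Cl, -1), 2 ammine (NH3, neutral), 1 bromo (Br, -1), 1 acetylacetonato (acac, -1). Ligand charge sum = -3.
With Ru in oxidation state +2, the complex ion is [Ru...]^1−.
Charge balance with lithium (+1) requires 1 complex ion per 1 lithium.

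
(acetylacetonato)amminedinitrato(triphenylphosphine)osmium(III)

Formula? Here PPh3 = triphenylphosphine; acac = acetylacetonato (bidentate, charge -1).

Ligands: 1 triphenylphosphine (PPh3, neutral), 1 acetylacetonato (acac, -1), 1 ammine (NH3, neutral), 2 nitrato (NO3, -1). Ligand charge sum = -3.
With Os in oxidation state +3, the complex ion is [Os...].

[Os(acac)(NH3)(NO3)2(PPh3)]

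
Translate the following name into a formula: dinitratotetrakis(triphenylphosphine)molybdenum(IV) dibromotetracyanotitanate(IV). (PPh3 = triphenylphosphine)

Cation [Mo…]: ligand charges -2, Mo(IV) ⇒ ion charge 2+.
Anion [Ti…]: ligand charges -6, Ti(IV) ⇒ ion charge 2−.

[Mo(NO3)2(PPh3)4][TiBr2(CN)4]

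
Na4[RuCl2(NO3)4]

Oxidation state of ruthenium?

+2

4 sodium outside the brackets (+1 each) → the complex ion is 4−.
Ligand charges: 2×Cl = -2; 4×NO3 = -4; sum -6.
Ru + (-6) = 4− ⇒ Ru is +2.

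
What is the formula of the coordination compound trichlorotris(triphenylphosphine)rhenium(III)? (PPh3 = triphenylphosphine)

Ligands: 3 chloro (Cl, -1), 3 triphenylphosphine (PPh3, neutral). Ligand charge sum = -3.
With Re in oxidation state +3, the complex ion is [Re...].

[ReCl3(PPh3)3]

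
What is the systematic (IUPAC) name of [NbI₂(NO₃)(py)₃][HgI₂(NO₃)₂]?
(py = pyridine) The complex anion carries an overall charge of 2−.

Both ions are complex: the cation is named first with the plain metal name, the anion second with the -ate form; each ion's ligands are alphabetised independently.
The complex anion is given as 2−; its ligand charges sum to -4, so Hg = +2.
A 1:1 salt means the cation carries the equal and opposite charge, 2+.
Cation: ligand charges sum to -3; for the ion to be 2+, Nb = +5.

diiodonitratotris(pyridine)niobium(V) diiododinitratomercurate(II)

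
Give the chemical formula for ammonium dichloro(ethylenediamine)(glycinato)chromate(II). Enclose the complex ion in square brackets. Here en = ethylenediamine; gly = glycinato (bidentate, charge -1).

NH4[CrCl2(en)(gly)]

Ligands: 2 chloro (Cl, -1), 1 ethylenediamine (en, neutral), 1 glycinato (gly, -1). Ligand charge sum = -3.
With Cr in oxidation state +2, the complex ion is [Cr...]^1−.
Charge balance with ammonium (+1) requires 1 complex ion per 1 ammonium.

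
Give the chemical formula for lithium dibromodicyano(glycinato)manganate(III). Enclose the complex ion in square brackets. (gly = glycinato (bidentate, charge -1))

Ligands: 2 bromo (Br, -1), 1 glycinato (gly, -1), 2 cyano (CN, -1). Ligand charge sum = -5.
With Mn in oxidation state +3, the complex ion is [Mn...]^2−.
Charge balance with lithium (+1) requires 1 complex ion per 2 lithium.

Li2[MnBr2(CN)2(gly)]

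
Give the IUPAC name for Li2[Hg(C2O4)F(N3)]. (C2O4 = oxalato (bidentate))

The 2 lithium counter-ions carry a total charge of +2, so each complex ion is 2−.
Ligand charges: 1×fluoro (-1 each), 1×azido (-1 each), 1×oxalato (-2 each); total -4. So Hg + (-4) = 2−, giving Hg = +2.
The complex ion is anionic, so mercury takes the -ate form mercurate(II).

lithium azidofluorooxalatomercurate(II)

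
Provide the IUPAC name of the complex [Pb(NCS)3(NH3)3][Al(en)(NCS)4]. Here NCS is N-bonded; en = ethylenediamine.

triamminetriisothiocyanatolead(IV) (ethylenediamine)tetraisothiocyanatoaluminate(III)

Both ions are complex: the cation is named first with the plain metal name, the anion second with the -ate form; each ion's ligands are alphabetised independently.
Aluminium is always +3 in its complexes; the anion's ligand charges sum to -4, so the complex anion is 1−.
A 1:1 salt means the cation carries the equal and opposite charge, 1+.
Cation: ligand charges sum to -3; for the ion to be 1+, Pb = +4.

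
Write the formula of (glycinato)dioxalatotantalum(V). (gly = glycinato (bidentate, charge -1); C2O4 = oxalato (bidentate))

[Ta(C2O4)2(gly)]

Ligands: 1 glycinato (gly, -1), 2 oxalato (C2O4, -2). Ligand charge sum = -5.
With Ta in oxidation state +5, the complex ion is [Ta...].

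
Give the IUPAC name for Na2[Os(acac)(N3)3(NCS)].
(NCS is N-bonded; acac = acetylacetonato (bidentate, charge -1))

The 2 sodium counter-ions carry a total charge of +2, so each complex ion is 2−.
Ligand charges: 1×isothiocyanato (-1 each), 3×azido (-1 each), 1×acetylacetonato (-1 each); total -5. So Os + (-5) = 2−, giving Os = +3.
Ligands are named alphabetically: acetylacetonato before azido before isothiocyanato.
The complex ion is anionic, so osmium takes the -ate form osmate(III).

sodium (acetylacetonato)triazidoisothiocyanatoosmate(III)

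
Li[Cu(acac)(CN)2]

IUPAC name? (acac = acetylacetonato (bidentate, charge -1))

lithium (acetylacetonato)dicyanocuprate(II)

The 1 lithium counter-ion carries a total charge of +1, so each complex ion is 1−.
Ligand charges: 2×cyano (-1 each), 1×acetylacetonato (-1 each); total -3. So Cu + (-3) = 1−, giving Cu = +2.
Ligands are named alphabetically: acetylacetonato before cyano.
The complex ion is anionic, so copper takes the -ate form cuprate(II).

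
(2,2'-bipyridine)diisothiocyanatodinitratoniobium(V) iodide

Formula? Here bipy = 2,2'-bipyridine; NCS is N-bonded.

Ligands: 1 2,2'-bipyridine (bipy, neutral), 2 isothiocyanato (NCS, -1), 2 nitrato (NO3, -1). Ligand charge sum = -4.
Charge balance with iodide (-1) requires 1 complex ion per 1 iodide.

[Nb(bipy)(NCS)2(NO3)2]I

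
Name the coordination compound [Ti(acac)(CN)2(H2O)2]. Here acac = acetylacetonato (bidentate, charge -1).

There is no counter-ion, so the complex is neutral overall.
Ligand charges: 2×cyano (-1 each), 2×aqua (neutral), 1×acetylacetonato (-1 each); total -3. So Ti + (-3) = 0, giving Ti = +3.
Ligands are named alphabetically: acetylacetonato before aqua before cyano.

(acetylacetonato)diaquadicyanotitanium(III)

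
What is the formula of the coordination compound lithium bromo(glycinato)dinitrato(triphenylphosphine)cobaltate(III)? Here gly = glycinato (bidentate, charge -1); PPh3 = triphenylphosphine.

Li[CoBr(gly)(NO3)2(PPh3)]

Ligands: 1 glycinato (gly, -1), 1 bromo (Br, -1), 1 triphenylphosphine (PPh3, neutral), 2 nitrato (NO3, -1). Ligand charge sum = -4.
With Co in oxidation state +3, the complex ion is [Co...]^1−.
Charge balance with lithium (+1) requires 1 complex ion per 1 lithium.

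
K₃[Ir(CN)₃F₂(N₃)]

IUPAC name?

The 3 potassium counter-ions carry a total charge of +3, so each complex ion is 3−.
Ligand charges: 3×cyano (-1 each), 1×azido (-1 each), 2×fluoro (-1 each); total -6. So Ir + (-6) = 3−, giving Ir = +3.
Ligands are named alphabetically: azido before cyano before fluoro.
The complex ion is anionic, so iridium takes the -ate form iridate(III).

potassium azidotricyanodifluoroiridate(III)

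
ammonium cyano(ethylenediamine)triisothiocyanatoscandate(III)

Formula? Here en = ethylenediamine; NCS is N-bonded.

Ligands: 1 cyano (CN, -1), 1 ethylenediamine (en, neutral), 3 isothiocyanato (NCS, -1). Ligand charge sum = -4.
With Sc in oxidation state +3, the complex ion is [Sc...]^1−.
Charge balance with ammonium (+1) requires 1 complex ion per 1 ammonium.

NH4[Sc(CN)(en)(NCS)3]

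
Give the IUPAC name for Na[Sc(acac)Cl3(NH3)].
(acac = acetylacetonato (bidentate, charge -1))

sodium (acetylacetonato)amminetrichloroscandate(III)

The 1 sodium counter-ion carries a total charge of +1, so each complex ion is 1−.
Ligand charges: 1×acetylacetonato (-1 each), 1×ammine (neutral), 3×chloro (-1 each); total -4. So Sc + (-4) = 1−, giving Sc = +3.
The complex ion is anionic, so scandium takes the -ate form scandate(III).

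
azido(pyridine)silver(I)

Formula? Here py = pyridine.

[Ag(N3)(py)]

Ligands: 1 azido (N3, -1), 1 pyridine (py, neutral). Ligand charge sum = -1.
With Ag in oxidation state +1, the complex ion is [Ag...].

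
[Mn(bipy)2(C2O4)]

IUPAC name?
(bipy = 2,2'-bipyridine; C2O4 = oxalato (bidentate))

bis(2,2'-bipyridine)oxalatomanganese(II)

There is no counter-ion, so the complex is neutral overall.
Ligand charges: 2×2,2'-bipyridine (neutral), 1×oxalato (-2 each); total -2. So Mn + (-2) = 0, giving Mn = +2.
Ligands are named alphabetically: bipyridine before oxalato.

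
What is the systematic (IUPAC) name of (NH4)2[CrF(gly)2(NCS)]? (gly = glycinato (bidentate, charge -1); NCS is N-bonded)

ammonium fluorobis(glycinato)isothiocyanatochromate(II)

The 2 ammonium counter-ions carry a total charge of +2, so each complex ion is 2−.
Ligand charges: 1×fluoro (-1 each), 2×glycinato (-1 each), 1×isothiocyanato (-1 each); total -4. So Cr + (-4) = 2−, giving Cr = +2.
The complex ion is anionic, so chromium takes the -ate form chromate(II).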